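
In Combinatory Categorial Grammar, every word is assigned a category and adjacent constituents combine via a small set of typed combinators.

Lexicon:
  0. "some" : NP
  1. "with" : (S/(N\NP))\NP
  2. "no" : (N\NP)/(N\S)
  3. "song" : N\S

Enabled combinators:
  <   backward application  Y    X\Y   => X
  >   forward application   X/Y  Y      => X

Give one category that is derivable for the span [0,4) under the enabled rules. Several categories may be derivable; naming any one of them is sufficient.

[0,4] S   >
  [0,2] S/(N\NP)   <
    [0,1] "some" : NP
    [1,2] "with" : (S/(N\NP))\NP
  [2,4] N\NP   >
    [2,3] "no" : (N\NP)/(N\S)
    [3,4] "song" : N\S

S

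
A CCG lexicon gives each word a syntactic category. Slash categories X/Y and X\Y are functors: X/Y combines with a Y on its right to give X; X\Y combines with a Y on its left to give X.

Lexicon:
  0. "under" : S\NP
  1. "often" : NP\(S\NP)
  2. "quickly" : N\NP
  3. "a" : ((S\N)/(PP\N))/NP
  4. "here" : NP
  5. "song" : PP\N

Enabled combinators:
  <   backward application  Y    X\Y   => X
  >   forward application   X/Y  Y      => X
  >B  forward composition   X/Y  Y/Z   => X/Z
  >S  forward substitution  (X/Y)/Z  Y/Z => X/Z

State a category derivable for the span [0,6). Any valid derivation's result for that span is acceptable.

S

[0,6] S   <
  [0,3] N   <
    [0,2] NP   <
      [0,1] "under" : S\NP
      [1,2] "often" : NP\(S\NP)
    [2,3] "quickly" : N\NP
  [3,6] S\N   >
    [3,5] (S\N)/(PP\N)   >
      [3,4] "a" : ((S\N)/(PP\N))/NP
      [4,5] "here" : NP
    [5,6] "song" : PP\N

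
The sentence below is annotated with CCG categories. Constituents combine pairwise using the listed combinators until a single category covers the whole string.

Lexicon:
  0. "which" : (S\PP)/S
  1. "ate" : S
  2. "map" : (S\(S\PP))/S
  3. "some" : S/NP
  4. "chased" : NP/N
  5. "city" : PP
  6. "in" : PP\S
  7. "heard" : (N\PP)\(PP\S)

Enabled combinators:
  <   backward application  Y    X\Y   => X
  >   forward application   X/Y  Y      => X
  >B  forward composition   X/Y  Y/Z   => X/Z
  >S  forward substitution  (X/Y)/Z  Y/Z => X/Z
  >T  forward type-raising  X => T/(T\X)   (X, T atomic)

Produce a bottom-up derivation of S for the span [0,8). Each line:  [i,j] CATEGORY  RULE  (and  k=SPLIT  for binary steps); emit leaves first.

[0,1] (S\PP)/S  lex  "which"
[1,2] S  lex  "ate"
[0,2] S\PP  >  k=1
[2,3] (S\(S\PP))/S  lex  "map"
[3,4] S/NP  lex  "some"
[4,5] NP/N  lex  "chased"
[3,5] S/N  >B  k=4
[5,6] PP  lex  "city"
[5,6] N/(N\PP)  >T
[6,7] PP\S  lex  "in"
[7,8] (N\PP)\(PP\S)  lex  "heard"
[6,8] N\PP  <  k=7
[5,8] N  >  k=6
[3,8] S  >  k=5
[2,8] S\(S\PP)  >  k=3
[0,8] S  <  k=2

[0,8] S   <
  [0,2] S\PP   >
    [0,1] "which" : (S\PP)/S
    [1,2] "ate" : S
  [2,8] S\(S\PP)   >
    [2,3] "map" : (S\(S\PP))/S
    [3,8] S   >
      [3,5] S/N   >B
        [3,4] "some" : S/NP
        [4,5] "chased" : NP/N
      [5,8] N   >
        [5,6] N/(N\PP)   >T
          [5,6] "city" : PP
        [6,8] N\PP   <
          [6,7] "in" : PP\S
          [7,8] "heard" : (N\PP)\(PP\S)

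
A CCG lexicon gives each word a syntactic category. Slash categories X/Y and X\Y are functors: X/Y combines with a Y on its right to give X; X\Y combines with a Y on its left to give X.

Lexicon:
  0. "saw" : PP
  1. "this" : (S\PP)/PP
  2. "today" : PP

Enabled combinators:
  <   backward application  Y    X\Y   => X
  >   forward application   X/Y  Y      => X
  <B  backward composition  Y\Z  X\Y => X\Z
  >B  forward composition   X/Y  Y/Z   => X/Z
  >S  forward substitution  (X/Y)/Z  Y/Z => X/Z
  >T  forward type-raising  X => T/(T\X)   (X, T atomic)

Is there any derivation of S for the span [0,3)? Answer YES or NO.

YES

[0,3] S   >
  [0,1] S/(S\PP)   >T
    [0,1] "saw" : PP
  [1,3] S\PP   >
    [1,2] "this" : (S\PP)/PP
    [2,3] "today" : PP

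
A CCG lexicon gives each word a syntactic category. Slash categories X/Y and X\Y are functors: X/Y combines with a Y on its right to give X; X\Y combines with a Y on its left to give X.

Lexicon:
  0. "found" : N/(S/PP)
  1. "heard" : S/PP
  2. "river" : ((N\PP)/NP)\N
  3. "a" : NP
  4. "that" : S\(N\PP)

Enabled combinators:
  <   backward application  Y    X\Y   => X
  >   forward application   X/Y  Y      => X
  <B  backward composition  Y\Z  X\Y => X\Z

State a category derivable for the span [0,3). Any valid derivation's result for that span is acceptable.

(N\PP)/NP

[0,5] S   <
  [0,4] N\PP   >
    [0,3] (N\PP)/NP   <
      [0,2] N   >
        [0,1] "found" : N/(S/PP)
        [1,2] "heard" : S/PP
      [2,3] "river" : ((N\PP)/NP)\N
    [3,4] "a" : NP
  [4,5] "that" : S\(N\PP)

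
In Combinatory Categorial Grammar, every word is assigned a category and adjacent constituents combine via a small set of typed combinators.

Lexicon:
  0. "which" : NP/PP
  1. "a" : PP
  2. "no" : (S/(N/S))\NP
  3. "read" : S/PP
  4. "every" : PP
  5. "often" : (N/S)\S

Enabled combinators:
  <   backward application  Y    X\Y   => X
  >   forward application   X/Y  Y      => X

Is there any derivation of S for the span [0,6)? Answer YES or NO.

[0,6] S   >
  [0,3] S/(N/S)   <
    [0,2] NP   >
      [0,1] "which" : NP/PP
      [1,2] "a" : PP
    [2,3] "no" : (S/(N/S))\NP
  [3,6] N/S   <
    [3,5] S   >
      [3,4] "read" : S/PP
      [4,5] "every" : PP
    [5,6] "often" : (N/S)\S

YES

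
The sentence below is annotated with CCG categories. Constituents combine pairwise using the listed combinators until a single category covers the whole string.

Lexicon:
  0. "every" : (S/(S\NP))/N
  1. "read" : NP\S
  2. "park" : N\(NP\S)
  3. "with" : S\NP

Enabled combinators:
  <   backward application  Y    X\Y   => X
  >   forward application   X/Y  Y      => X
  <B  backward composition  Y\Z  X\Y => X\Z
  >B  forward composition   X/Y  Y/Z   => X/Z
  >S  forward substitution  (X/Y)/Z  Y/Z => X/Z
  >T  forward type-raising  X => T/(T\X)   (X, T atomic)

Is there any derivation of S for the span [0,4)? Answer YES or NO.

[0,4] S   >
  [0,3] S/(S\NP)   >
    [0,1] "every" : (S/(S\NP))/N
    [1,3] N   <
      [1,2] "read" : NP\S
      [2,3] "park" : N\(NP\S)
  [3,4] "with" : S\NP

YES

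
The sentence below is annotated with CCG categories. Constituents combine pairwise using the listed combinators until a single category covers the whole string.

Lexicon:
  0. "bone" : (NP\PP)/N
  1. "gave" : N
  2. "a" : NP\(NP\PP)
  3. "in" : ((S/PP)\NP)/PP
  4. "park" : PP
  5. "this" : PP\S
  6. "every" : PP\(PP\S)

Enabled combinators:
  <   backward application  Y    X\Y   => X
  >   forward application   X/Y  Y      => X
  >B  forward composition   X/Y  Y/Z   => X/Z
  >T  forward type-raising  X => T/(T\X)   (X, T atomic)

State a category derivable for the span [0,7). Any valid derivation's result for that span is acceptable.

[0,7] S   >
  [0,5] S/PP   <
    [0,3] NP   <
      [0,2] NP\PP   >
        [0,1] "bone" : (NP\PP)/N
        [1,2] "gave" : N
      [2,3] "a" : NP\(NP\PP)
    [3,5] (S/PP)\NP   >
      [3,4] "in" : ((S/PP)\NP)/PP
      [4,5] "park" : PP
  [5,7] PP   <
    [5,6] "this" : PP\S
    [6,7] "every" : PP\(PP\S)

S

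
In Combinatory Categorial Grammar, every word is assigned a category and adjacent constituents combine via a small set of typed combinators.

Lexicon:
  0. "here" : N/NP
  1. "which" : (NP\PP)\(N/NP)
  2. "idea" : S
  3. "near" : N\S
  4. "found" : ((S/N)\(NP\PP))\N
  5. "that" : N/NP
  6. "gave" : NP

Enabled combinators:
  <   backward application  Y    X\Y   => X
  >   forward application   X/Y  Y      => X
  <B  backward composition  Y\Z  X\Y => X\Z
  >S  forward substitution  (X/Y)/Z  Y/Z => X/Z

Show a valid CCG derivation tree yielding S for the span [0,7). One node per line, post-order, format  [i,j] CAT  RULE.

[0,1] N/NP  lex  "here"
[1,2] (NP\PP)\(N/NP)  lex  "which"
[0,2] NP\PP  <  k=1
[2,3] S  lex  "idea"
[3,4] N\S  lex  "near"
[2,4] N  <  k=3
[4,5] ((S/N)\(NP\PP))\N  lex  "found"
[2,5] (S/N)\(NP\PP)  <  k=4
[0,5] S/N  <  k=2
[5,6] N/NP  lex  "that"
[6,7] NP  lex  "gave"
[5,7] N  >  k=6
[0,7] S  >  k=5

[0,7] S   >
  [0,5] S/N   <
    [0,2] NP\PP   <
      [0,1] "here" : N/NP
      [1,2] "which" : (NP\PP)\(N/NP)
    [2,5] (S/N)\(NP\PP)   <
      [2,4] N   <
        [2,3] "idea" : S
        [3,4] "near" : N\S
      [4,5] "found" : ((S/N)\(NP\PP))\N
  [5,7] N   >
    [5,6] "that" : N/NP
    [6,7] "gave" : NP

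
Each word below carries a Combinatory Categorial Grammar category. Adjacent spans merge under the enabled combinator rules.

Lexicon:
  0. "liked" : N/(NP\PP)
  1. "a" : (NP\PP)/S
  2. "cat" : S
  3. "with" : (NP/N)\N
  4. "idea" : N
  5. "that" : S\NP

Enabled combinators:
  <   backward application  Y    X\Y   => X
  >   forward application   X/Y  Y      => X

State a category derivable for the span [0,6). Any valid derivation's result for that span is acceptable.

S

[0,6] S   <
  [0,5] NP   >
    [0,4] NP/N   <
      [0,3] N   >
        [0,1] "liked" : N/(NP\PP)
        [1,3] NP\PP   >
          [1,2] "a" : (NP\PP)/S
          [2,3] "cat" : S
      [3,4] "with" : (NP/N)\N
    [4,5] "idea" : N
  [5,6] "that" : S\NP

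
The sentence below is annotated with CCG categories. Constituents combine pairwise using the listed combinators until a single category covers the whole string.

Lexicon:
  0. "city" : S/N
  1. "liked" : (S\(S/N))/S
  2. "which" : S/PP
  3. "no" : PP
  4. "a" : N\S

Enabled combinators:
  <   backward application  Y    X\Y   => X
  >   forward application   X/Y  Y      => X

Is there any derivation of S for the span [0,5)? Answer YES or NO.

S/N (S\(S/N))/S S/PP PP N\S
CKY chart[0,5] = {N}; S ∉ chart

NO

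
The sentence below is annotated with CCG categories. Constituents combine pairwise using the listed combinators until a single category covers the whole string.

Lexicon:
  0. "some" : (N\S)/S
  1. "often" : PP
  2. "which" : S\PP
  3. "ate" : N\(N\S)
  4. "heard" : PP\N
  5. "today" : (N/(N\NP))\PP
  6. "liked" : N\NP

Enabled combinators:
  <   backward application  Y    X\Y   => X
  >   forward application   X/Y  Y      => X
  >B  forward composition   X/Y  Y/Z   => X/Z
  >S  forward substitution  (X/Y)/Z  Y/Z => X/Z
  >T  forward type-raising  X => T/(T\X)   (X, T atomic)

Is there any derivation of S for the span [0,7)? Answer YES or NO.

NO

(N\S)/S PP S\PP N\(N\S) PP\N (N/(N\NP))\PP N\NP
CKY chart[0,7] = {N, N/(N\N), NP/(NP\N), PP/(PP\N), S/(S\N)}; S ∉ chart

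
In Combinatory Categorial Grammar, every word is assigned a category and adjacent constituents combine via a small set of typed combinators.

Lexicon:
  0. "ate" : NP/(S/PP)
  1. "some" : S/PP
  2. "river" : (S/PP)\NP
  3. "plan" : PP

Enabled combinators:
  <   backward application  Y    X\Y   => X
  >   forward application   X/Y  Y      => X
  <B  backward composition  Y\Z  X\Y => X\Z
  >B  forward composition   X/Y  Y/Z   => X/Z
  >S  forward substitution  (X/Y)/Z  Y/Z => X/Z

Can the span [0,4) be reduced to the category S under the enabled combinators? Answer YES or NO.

[0,4] S   >
  [0,3] S/PP   <
    [0,2] NP   >
      [0,1] "ate" : NP/(S/PP)
      [1,2] "some" : S/PP
    [2,3] "river" : (S/PP)\NP
  [3,4] "plan" : PP

YES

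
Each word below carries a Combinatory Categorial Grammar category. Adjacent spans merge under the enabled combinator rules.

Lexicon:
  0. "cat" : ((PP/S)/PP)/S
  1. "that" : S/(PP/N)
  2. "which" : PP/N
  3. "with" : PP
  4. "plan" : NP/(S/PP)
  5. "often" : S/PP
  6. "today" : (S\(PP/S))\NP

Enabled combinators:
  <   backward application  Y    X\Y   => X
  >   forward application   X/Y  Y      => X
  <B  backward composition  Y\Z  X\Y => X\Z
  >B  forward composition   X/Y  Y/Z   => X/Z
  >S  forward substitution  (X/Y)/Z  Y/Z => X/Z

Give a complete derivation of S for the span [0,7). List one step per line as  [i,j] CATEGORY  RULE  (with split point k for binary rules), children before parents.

[0,7] S   <
  [0,4] PP/S   >
    [0,3] (PP/S)/PP   >
      [0,1] "cat" : ((PP/S)/PP)/S
      [1,3] S   >
        [1,2] "that" : S/(PP/N)
        [2,3] "which" : PP/N
    [3,4] "with" : PP
  [4,7] S\(PP/S)   <
    [4,6] NP   >
      [4,5] "plan" : NP/(S/PP)
      [5,6] "often" : S/PP
    [6,7] "today" : (S\(PP/S))\NP

[0,1] ((PP/S)/PP)/S  lex  "cat"
[1,2] S/(PP/N)  lex  "that"
[2,3] PP/N  lex  "which"
[1,3] S  >  k=2
[0,3] (PP/S)/PP  >  k=1
[3,4] PP  lex  "with"
[0,4] PP/S  >  k=3
[4,5] NP/(S/PP)  lex  "plan"
[5,6] S/PP  lex  "often"
[4,6] NP  >  k=5
[6,7] (S\(PP/S))\NP  lex  "today"
[4,7] S\(PP/S)  <  k=6
[0,7] S  <  k=4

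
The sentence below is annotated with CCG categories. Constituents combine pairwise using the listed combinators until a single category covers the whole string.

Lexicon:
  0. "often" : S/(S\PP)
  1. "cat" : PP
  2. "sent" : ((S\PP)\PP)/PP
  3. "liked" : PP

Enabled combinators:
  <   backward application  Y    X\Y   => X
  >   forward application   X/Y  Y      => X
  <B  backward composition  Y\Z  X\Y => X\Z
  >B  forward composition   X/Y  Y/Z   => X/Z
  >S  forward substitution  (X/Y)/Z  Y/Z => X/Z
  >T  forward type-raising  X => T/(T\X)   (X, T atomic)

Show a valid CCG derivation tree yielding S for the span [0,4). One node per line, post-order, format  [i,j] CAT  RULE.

[0,4] S   >
  [0,1] "often" : S/(S\PP)
  [1,4] S\PP   <
    [1,2] "cat" : PP
    [2,4] (S\PP)\PP   >
      [2,3] "sent" : ((S\PP)\PP)/PP
      [3,4] "liked" : PP

[0,1] S/(S\PP)  lex  "often"
[1,2] PP  lex  "cat"
[2,3] ((S\PP)\PP)/PP  lex  "sent"
[3,4] PP  lex  "liked"
[2,4] (S\PP)\PP  >  k=3
[1,4] S\PP  <  k=2
[0,4] S  >  k=1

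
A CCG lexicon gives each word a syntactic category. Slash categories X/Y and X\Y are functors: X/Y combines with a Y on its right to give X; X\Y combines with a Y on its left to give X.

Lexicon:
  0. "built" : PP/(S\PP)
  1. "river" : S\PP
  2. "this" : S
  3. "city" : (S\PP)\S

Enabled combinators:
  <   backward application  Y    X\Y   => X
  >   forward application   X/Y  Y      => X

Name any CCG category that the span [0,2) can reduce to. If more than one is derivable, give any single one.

[0,4] S   <
  [0,2] PP   >
    [0,1] "built" : PP/(S\PP)
    [1,2] "river" : S\PP
  [2,4] S\PP   <
    [2,3] "this" : S
    [3,4] "city" : (S\PP)\S

PP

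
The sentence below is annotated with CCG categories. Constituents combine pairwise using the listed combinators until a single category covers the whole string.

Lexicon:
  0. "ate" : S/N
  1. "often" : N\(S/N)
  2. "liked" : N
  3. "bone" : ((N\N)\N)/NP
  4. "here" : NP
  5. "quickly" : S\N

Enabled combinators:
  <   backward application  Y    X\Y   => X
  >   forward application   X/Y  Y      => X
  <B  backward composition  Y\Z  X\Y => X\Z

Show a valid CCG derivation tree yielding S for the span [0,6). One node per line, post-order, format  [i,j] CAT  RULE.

[0,1] S/N  lex  "ate"
[1,2] N\(S/N)  lex  "often"
[0,2] N  <  k=1
[2,3] N  lex  "liked"
[3,4] ((N\N)\N)/NP  lex  "bone"
[4,5] NP  lex  "here"
[3,5] (N\N)\N  >  k=4
[2,5] N\N  <  k=3
[5,6] S\N  lex  "quickly"
[2,6] S\N  <B  k=5
[0,6] S  <  k=2

[0,6] S   <
  [0,2] N   <
    [0,1] "ate" : S/N
    [1,2] "often" : N\(S/N)
  [2,6] S\N   <B
    [2,5] N\N   <
      [2,3] "liked" : N
      [3,5] (N\N)\N   >
        [3,4] "bone" : ((N\N)\N)/NP
        [4,5] "here" : NP
    [5,6] "quickly" : S\N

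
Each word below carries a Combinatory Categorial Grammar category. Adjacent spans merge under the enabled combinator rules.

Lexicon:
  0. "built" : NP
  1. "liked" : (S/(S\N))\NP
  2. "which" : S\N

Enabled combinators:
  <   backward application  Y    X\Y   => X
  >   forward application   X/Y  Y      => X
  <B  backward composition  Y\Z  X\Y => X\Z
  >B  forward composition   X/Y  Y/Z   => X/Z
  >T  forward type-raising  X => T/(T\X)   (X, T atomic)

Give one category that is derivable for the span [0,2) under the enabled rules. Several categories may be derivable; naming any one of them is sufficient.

S/(S\N)

[0,3] S   >
  [0,2] S/(S\N)   <
    [0,1] "built" : NP
    [1,2] "liked" : (S/(S\N))\NP
  [2,3] "which" : S\N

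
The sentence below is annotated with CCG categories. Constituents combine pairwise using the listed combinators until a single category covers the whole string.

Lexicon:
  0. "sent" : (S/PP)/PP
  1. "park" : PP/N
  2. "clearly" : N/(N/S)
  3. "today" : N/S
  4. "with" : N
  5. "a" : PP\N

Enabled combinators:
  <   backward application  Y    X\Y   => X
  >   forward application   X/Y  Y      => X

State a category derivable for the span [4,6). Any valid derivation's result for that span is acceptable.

PP

[0,6] S   >
  [0,4] S/PP   >
    [0,1] "sent" : (S/PP)/PP
    [1,4] PP   >
      [1,2] "park" : PP/N
      [2,4] N   >
        [2,3] "clearly" : N/(N/S)
        [3,4] "today" : N/S
  [4,6] PP   <
    [4,5] "with" : N
    [5,6] "a" : PP\N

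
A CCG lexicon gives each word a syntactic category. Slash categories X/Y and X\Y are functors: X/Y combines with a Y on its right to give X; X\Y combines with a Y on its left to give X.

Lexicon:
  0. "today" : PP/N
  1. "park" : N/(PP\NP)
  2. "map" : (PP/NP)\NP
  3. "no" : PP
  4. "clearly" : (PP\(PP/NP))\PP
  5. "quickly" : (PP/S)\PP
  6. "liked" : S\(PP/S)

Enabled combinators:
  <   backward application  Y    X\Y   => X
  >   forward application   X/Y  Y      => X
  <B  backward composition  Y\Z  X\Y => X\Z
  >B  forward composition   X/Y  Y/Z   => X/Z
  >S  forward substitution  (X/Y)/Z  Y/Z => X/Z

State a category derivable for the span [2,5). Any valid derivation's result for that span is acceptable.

[0,7] S   <
  [0,5] PP   >
    [0,1] "today" : PP/N
    [1,5] N   >
      [1,2] "park" : N/(PP\NP)
      [2,5] PP\NP   <B
        [2,3] "map" : (PP/NP)\NP
        [3,5] PP\(PP/NP)   <
          [3,4] "no" : PP
          [4,5] "clearly" : (PP\(PP/NP))\PP
  [5,7] S\PP   <B
    [5,6] "quickly" : (PP/S)\PP
    [6,7] "liked" : S\(PP/S)

PP\NP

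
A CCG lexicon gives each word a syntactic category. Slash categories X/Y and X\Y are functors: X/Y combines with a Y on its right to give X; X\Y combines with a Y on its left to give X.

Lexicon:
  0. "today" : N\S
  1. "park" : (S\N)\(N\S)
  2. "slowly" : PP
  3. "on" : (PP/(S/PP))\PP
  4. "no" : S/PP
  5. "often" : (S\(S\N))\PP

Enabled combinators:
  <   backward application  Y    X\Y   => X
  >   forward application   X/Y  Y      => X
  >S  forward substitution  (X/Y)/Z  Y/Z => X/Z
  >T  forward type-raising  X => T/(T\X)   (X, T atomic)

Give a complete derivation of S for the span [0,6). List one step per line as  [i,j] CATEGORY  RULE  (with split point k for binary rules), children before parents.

[0,1] N\S  lex  "today"
[1,2] (S\N)\(N\S)  lex  "park"
[0,2] S\N  <  k=1
[2,3] PP  lex  "slowly"
[3,4] (PP/(S/PP))\PP  lex  "on"
[2,4] PP/(S/PP)  <  k=3
[4,5] S/PP  lex  "no"
[2,5] PP  >  k=4
[5,6] (S\(S\N))\PP  lex  "often"
[2,6] S\(S\N)  <  k=5
[0,6] S  <  k=2

[0,6] S   <
  [0,2] S\N   <
    [0,1] "today" : N\S
    [1,2] "park" : (S\N)\(N\S)
  [2,6] S\(S\N)   <
    [2,5] PP   >
      [2,4] PP/(S/PP)   <
        [2,3] "slowly" : PP
        [3,4] "on" : (PP/(S/PP))\PP
      [4,5] "no" : S/PP
    [5,6] "often" : (S\(S\N))\PP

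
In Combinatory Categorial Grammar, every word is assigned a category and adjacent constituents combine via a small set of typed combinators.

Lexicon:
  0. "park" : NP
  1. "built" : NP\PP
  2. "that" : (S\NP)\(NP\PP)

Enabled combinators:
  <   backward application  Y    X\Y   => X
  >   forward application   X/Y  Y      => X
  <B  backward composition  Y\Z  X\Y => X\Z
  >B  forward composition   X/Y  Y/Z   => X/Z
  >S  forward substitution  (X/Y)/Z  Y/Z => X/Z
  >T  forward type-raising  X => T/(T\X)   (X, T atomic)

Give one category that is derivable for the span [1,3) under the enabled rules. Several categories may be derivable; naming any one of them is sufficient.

S\NP

[0,3] S   <
  [0,1] "park" : NP
  [1,3] S\NP   <
    [1,2] "built" : NP\PP
    [2,3] "that" : (S\NP)\(NP\PP)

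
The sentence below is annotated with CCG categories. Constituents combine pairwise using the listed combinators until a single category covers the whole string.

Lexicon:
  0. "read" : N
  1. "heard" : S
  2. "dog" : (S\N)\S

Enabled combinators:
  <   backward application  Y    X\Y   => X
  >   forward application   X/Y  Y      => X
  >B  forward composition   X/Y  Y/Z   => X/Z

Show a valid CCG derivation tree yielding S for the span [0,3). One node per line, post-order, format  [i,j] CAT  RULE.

[0,3] S   <
  [0,1] "read" : N
  [1,3] S\N   <
    [1,2] "heard" : S
    [2,3] "dog" : (S\N)\S

[0,1] N  lex  "read"
[1,2] S  lex  "heard"
[2,3] (S\N)\S  lex  "dog"
[1,3] S\N  <  k=2
[0,3] S  <  k=1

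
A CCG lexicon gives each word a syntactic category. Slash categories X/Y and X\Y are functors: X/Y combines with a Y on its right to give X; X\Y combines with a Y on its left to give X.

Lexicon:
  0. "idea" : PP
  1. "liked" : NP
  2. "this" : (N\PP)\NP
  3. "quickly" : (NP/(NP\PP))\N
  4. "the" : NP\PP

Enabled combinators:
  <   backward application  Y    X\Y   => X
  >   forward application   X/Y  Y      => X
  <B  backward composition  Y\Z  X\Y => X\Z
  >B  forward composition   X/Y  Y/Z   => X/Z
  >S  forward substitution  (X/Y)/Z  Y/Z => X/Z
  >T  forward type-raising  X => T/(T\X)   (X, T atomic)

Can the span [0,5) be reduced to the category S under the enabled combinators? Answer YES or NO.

NO

PP NP (N\PP)\NP (NP/(NP\PP))\N NP\PP
CKY chart[0,5] = {N/(N\NP), NP, NP/(NP\NP), PP/(PP\NP), S/(S\NP)}; S ∉ chart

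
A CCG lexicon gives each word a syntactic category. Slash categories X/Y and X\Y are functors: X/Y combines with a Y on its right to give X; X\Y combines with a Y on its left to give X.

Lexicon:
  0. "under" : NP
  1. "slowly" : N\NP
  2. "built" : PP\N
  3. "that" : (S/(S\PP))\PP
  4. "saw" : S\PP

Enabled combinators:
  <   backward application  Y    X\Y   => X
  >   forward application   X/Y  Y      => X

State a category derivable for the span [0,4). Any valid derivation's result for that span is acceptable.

S/(S\PP)

[0,5] S   >
  [0,4] S/(S\PP)   <
    [0,3] PP   <
      [0,2] N   <
        [0,1] "under" : NP
        [1,2] "slowly" : N\NP
      [2,3] "built" : PP\N
    [3,4] "that" : (S/(S\PP))\PP
  [4,5] "saw" : S\PP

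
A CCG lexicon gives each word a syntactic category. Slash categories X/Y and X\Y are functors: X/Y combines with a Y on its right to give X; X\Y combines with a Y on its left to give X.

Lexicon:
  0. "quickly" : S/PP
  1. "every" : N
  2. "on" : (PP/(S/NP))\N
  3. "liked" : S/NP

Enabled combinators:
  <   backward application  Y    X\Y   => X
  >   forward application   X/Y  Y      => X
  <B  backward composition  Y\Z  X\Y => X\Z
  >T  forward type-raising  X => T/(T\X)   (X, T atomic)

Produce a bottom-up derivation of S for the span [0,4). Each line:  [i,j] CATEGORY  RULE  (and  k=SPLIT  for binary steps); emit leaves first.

[0,1] S/PP  lex  "quickly"
[1,2] N  lex  "every"
[2,3] (PP/(S/NP))\N  lex  "on"
[1,3] PP/(S/NP)  <  k=2
[3,4] S/NP  lex  "liked"
[1,4] PP  >  k=3
[0,4] S  >  k=1

[0,4] S   >
  [0,1] "quickly" : S/PP
  [1,4] PP   >
    [1,3] PP/(S/NP)   <
      [1,2] "every" : N
      [2,3] "on" : (PP/(S/NP))\N
    [3,4] "liked" : S/NP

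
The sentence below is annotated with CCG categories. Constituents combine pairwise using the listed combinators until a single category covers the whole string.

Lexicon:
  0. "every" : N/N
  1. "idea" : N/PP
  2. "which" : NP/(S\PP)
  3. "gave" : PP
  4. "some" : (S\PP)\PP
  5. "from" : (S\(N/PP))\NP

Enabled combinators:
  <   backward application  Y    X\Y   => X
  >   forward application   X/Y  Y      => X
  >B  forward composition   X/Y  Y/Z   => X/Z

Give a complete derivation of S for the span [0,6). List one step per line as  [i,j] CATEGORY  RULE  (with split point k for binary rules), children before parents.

[0,1] N/N  lex  "every"
[1,2] N/PP  lex  "idea"
[0,2] N/PP  >B  k=1
[2,3] NP/(S\PP)  lex  "which"
[3,4] PP  lex  "gave"
[4,5] (S\PP)\PP  lex  "some"
[3,5] S\PP  <  k=4
[2,5] NP  >  k=3
[5,6] (S\(N/PP))\NP  lex  "from"
[2,6] S\(N/PP)  <  k=5
[0,6] S  <  k=2

[0,6] S   <
  [0,2] N/PP   >B
    [0,1] "every" : N/N
    [1,2] "idea" : N/PP
  [2,6] S\(N/PP)   <
    [2,5] NP   >
      [2,3] "which" : NP/(S\PP)
      [3,5] S\PP   <
        [3,4] "gave" : PP
        [4,5] "some" : (S\PP)\PP
    [5,6] "from" : (S\(N/PP))\NP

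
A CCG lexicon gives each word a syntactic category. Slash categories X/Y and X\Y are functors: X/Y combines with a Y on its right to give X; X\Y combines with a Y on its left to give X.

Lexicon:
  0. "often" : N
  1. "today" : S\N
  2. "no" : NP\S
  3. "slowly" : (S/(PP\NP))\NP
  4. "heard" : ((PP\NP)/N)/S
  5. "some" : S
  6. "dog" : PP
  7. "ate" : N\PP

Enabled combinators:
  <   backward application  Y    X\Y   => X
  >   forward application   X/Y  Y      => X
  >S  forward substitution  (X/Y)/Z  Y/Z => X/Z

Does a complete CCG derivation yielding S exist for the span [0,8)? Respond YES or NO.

YES

[0,8] S   >
  [0,4] S/(PP\NP)   <
    [0,3] NP   <
      [0,2] S   <
        [0,1] "often" : N
        [1,2] "today" : S\N
      [2,3] "no" : NP\S
    [3,4] "slowly" : (S/(PP\NP))\NP
  [4,8] PP\NP   >
    [4,6] (PP\NP)/N   >
      [4,5] "heard" : ((PP\NP)/N)/S
      [5,6] "some" : S
    [6,8] N   <
      [6,7] "dog" : PP
      [7,8] "ate" : N\PP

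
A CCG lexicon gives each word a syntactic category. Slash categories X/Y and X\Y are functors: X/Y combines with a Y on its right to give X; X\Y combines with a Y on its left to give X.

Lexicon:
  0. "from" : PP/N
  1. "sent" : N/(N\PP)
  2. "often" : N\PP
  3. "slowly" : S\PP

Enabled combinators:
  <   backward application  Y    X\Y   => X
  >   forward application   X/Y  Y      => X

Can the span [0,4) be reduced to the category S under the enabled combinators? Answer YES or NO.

[0,4] S   <
  [0,3] PP   >
    [0,1] "from" : PP/N
    [1,3] N   >
      [1,2] "sent" : N/(N\PP)
      [2,3] "often" : N\PP
  [3,4] "slowly" : S\PP

YES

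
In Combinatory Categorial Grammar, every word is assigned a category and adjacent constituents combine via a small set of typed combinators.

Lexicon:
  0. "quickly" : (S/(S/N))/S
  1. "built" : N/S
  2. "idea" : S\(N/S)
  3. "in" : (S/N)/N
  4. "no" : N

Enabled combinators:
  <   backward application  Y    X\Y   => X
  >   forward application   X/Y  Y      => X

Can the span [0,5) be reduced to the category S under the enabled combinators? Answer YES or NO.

YES

[0,5] S   >
  [0,3] S/(S/N)   >
    [0,1] "quickly" : (S/(S/N))/S
    [1,3] S   <
      [1,2] "built" : N/S
      [2,3] "idea" : S\(N/S)
  [3,5] S/N   >
    [3,4] "in" : (S/N)/N
    [4,5] "no" : N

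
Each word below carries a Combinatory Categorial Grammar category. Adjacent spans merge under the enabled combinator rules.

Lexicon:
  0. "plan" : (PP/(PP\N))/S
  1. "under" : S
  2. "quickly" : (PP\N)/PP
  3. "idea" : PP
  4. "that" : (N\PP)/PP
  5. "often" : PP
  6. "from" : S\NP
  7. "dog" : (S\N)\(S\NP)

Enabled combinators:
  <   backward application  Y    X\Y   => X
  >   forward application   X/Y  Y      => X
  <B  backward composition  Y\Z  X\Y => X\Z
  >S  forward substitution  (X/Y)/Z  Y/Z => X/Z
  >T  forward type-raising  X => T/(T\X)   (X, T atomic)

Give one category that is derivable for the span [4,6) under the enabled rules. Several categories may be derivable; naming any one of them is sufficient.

N\PP

[0,8] S   <
  [0,4] PP   >
    [0,2] PP/(PP\N)   >
      [0,1] "plan" : (PP/(PP\N))/S
      [1,2] "under" : S
    [2,4] PP\N   >
      [2,3] "quickly" : (PP\N)/PP
      [3,4] "idea" : PP
  [4,8] S\PP   <B
    [4,6] N\PP   >
      [4,5] "that" : (N\PP)/PP
      [5,6] "often" : PP
    [6,8] S\N   <
      [6,7] "from" : S\NP
      [7,8] "dog" : (S\N)\(S\NP)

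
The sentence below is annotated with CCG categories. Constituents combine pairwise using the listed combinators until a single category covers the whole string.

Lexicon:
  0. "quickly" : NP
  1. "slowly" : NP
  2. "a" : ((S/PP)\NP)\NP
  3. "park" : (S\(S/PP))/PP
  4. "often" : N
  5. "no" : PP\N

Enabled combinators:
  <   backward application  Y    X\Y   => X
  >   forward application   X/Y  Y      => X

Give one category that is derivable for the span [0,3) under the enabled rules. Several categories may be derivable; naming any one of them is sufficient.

[0,6] S   <
  [0,3] S/PP   <
    [0,1] "quickly" : NP
    [1,3] (S/PP)\NP   <
      [1,2] "slowly" : NP
      [2,3] "a" : ((S/PP)\NP)\NP
  [3,6] S\(S/PP)   >
    [3,4] "park" : (S\(S/PP))/PP
    [4,6] PP   <
      [4,5] "often" : N
      [5,6] "no" : PP\N

S/PP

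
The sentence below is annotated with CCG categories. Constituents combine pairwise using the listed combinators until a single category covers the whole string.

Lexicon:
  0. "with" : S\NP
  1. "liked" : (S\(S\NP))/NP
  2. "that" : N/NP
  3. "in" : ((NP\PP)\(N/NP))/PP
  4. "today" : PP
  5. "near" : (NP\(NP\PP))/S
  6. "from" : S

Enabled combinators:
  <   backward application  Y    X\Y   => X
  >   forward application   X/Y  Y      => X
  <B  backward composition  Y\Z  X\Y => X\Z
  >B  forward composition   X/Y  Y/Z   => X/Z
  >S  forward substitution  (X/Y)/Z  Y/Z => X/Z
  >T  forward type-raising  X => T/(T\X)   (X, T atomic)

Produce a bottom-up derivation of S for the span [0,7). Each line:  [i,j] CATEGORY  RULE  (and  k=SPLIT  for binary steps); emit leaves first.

[0,7] S   <
  [0,1] "with" : S\NP
  [1,7] S\(S\NP)   >
    [1,2] "liked" : (S\(S\NP))/NP
    [2,7] NP   <
      [2,5] NP\PP   <
        [2,3] "that" : N/NP
        [3,5] (NP\PP)\(N/NP)   >
          [3,4] "in" : ((NP\PP)\(N/NP))/PP
          [4,5] "today" : PP
      [5,7] NP\(NP\PP)   >
        [5,6] "near" : (NP\(NP\PP))/S
        [6,7] "from" : S

[0,1] S\NP  lex  "with"
[1,2] (S\(S\NP))/NP  lex  "liked"
[2,3] N/NP  lex  "that"
[3,4] ((NP\PP)\(N/NP))/PP  lex  "in"
[4,5] PP  lex  "today"
[3,5] (NP\PP)\(N/NP)  >  k=4
[2,5] NP\PP  <  k=3
[5,6] (NP\(NP\PP))/S  lex  "near"
[6,7] S  lex  "from"
[5,7] NP\(NP\PP)  >  k=6
[2,7] NP  <  k=5
[1,7] S\(S\NP)  >  k=2
[0,7] S  <  k=1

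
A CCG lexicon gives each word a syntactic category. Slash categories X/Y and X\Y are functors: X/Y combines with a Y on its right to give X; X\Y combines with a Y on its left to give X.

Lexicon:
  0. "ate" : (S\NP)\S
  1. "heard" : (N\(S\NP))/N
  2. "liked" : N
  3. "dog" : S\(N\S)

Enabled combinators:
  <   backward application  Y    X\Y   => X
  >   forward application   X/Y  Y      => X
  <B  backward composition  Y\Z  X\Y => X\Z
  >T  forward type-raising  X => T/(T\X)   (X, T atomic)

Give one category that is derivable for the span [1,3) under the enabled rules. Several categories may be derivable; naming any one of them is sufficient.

N\(S\NP)

[0,4] S   <
  [0,3] N\S   <B
    [0,1] "ate" : (S\NP)\S
    [1,3] N\(S\NP)   >
      [1,2] "heard" : (N\(S\NP))/N
      [2,3] "liked" : N
  [3,4] "dog" : S\(N\S)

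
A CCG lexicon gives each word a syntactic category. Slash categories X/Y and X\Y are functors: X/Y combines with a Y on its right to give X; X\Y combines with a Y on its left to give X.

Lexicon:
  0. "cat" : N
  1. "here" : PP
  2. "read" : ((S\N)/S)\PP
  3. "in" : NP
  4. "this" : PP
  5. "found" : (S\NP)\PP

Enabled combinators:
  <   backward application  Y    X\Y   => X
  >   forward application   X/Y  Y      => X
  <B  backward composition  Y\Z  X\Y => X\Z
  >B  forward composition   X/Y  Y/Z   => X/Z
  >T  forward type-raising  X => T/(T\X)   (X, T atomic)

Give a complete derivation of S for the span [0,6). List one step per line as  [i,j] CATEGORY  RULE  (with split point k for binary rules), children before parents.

[0,1] N  lex  "cat"
[1,2] PP  lex  "here"
[2,3] ((S\N)/S)\PP  lex  "read"
[1,3] (S\N)/S  <  k=2
[3,4] NP  lex  "in"
[4,5] PP  lex  "this"
[5,6] (S\NP)\PP  lex  "found"
[4,6] S\NP  <  k=5
[3,6] S  <  k=4
[1,6] S\N  >  k=3
[0,6] S  <  k=1

[0,6] S   <
  [0,1] "cat" : N
  [1,6] S\N   >
    [1,3] (S\N)/S   <
      [1,2] "here" : PP
      [2,3] "read" : ((S\N)/S)\PP
    [3,6] S   <
      [3,4] "in" : NP
      [4,6] S\NP   <
        [4,5] "this" : PP
        [5,6] "found" : (S\NP)\PP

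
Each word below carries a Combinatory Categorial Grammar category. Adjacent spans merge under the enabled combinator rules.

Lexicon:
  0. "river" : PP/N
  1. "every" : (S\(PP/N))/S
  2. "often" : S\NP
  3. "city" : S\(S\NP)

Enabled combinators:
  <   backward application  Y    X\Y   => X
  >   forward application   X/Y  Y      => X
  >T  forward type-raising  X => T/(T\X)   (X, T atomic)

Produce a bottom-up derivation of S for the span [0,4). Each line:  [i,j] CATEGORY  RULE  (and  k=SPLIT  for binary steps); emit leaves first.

[0,1] PP/N  lex  "river"
[1,2] (S\(PP/N))/S  lex  "every"
[2,3] S\NP  lex  "often"
[3,4] S\(S\NP)  lex  "city"
[2,4] S  <  k=3
[1,4] S\(PP/N)  >  k=2
[0,4] S  <  k=1

[0,4] S   <
  [0,1] "river" : PP/N
  [1,4] S\(PP/N)   >
    [1,2] "every" : (S\(PP/N))/S
    [2,4] S   <
      [2,3] "often" : S\NP
      [3,4] "city" : S\(S\NP)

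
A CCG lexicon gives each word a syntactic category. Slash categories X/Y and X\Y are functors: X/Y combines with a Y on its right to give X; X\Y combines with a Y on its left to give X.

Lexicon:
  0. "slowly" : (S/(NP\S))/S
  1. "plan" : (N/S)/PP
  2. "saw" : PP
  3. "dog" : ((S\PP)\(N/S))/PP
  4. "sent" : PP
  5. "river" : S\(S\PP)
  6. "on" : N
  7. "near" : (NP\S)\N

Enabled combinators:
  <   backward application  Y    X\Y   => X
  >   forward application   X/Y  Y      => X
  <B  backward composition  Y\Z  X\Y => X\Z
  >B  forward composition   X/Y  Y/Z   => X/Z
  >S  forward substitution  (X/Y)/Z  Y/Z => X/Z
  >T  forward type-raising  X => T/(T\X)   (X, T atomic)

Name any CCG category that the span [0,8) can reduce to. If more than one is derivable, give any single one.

[0,8] S   >
  [0,6] S/(NP\S)   >
    [0,1] "slowly" : (S/(NP\S))/S
    [1,6] S   <
      [1,5] S\PP   <
        [1,3] N/S   >
          [1,2] "plan" : (N/S)/PP
          [2,3] "saw" : PP
        [3,5] (S\PP)\(N/S)   >
          [3,4] "dog" : ((S\PP)\(N/S))/PP
          [4,5] "sent" : PP
      [5,6] "river" : S\(S\PP)
  [6,8] NP\S   <
    [6,7] "on" : N
    [7,8] "near" : (NP\S)\N

S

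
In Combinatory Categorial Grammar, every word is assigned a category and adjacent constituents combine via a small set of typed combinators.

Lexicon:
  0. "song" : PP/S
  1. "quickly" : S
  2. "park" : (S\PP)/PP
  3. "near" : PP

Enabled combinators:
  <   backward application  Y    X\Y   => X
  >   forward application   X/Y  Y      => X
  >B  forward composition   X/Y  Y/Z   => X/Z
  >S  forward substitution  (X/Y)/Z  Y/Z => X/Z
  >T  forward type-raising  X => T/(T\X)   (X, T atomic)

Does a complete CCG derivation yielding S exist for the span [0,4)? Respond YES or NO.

[0,4] S   <
  [0,2] PP   >
    [0,1] "song" : PP/S
    [1,2] "quickly" : S
  [2,4] S\PP   >
    [2,3] "park" : (S\PP)/PP
    [3,4] "near" : PP

YES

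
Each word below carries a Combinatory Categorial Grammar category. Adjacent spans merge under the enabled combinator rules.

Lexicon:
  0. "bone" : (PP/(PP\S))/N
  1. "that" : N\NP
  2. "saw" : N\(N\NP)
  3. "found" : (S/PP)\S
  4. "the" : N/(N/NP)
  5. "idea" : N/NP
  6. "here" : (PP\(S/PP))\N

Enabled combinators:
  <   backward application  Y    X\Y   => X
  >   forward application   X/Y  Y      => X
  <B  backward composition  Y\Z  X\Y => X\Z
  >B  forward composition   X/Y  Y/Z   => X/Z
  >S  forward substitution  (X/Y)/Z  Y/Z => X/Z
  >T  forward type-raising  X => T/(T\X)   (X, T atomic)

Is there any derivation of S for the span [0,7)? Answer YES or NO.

(PP/(PP\S))/N N\NP N\(N\NP) (S/PP)\S N/(N/NP) N/NP (PP\(S/PP))\N
CKY chart[0,7] = {N/(N\PP), NP/(NP\PP), PP, PP/(PP\PP), S/(S\PP)}; S ∉ chart

NO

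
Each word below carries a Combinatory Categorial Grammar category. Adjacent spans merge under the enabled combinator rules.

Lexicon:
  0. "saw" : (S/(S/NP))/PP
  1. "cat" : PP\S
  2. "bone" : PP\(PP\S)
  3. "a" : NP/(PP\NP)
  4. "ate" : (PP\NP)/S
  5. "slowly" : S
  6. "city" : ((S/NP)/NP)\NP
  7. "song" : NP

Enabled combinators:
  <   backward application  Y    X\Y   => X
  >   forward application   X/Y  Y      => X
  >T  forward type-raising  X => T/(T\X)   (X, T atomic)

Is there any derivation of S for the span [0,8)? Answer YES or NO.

YES

[0,8] S   >
  [0,3] S/(S/NP)   >
    [0,1] "saw" : (S/(S/NP))/PP
    [1,3] PP   <
      [1,2] "cat" : PP\S
      [2,3] "bone" : PP\(PP\S)
  [3,8] S/NP   >
    [3,7] (S/NP)/NP   <
      [3,6] NP   >
        [3,4] "a" : NP/(PP\NP)
        [4,6] PP\NP   >
          [4,5] "ate" : (PP\NP)/S
          [5,6] "slowly" : S
      [6,7] "city" : ((S/NP)/NP)\NP
    [7,8] "song" : NP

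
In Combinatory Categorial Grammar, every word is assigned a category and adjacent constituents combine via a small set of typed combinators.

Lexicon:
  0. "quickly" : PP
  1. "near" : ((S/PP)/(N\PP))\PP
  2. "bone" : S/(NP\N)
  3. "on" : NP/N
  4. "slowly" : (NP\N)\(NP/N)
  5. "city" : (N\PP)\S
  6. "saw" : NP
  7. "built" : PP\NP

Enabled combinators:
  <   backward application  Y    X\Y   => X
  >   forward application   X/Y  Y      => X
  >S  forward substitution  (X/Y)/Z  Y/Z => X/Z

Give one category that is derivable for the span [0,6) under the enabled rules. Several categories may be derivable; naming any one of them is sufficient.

[0,8] S   >
  [0,6] S/PP   >
    [0,2] (S/PP)/(N\PP)   <
      [0,1] "quickly" : PP
      [1,2] "near" : ((S/PP)/(N\PP))\PP
    [2,6] N\PP   <
      [2,5] S   >
        [2,3] "bone" : S/(NP\N)
        [3,5] NP\N   <
          [3,4] "on" : NP/N
          [4,5] "slowly" : (NP\N)\(NP/N)
      [5,6] "city" : (N\PP)\S
  [6,8] PP   <
    [6,7] "saw" : NP
    [7,8] "built" : PP\NP

S/PP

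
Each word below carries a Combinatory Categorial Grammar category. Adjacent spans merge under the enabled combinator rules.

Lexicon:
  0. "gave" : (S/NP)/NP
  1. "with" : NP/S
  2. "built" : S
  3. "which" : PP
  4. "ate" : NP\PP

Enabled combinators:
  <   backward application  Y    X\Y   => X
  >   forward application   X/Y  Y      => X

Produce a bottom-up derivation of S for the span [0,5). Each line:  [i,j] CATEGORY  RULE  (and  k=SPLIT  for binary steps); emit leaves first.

[0,5] S   >
  [0,3] S/NP   >
    [0,1] "gave" : (S/NP)/NP
    [1,3] NP   >
      [1,2] "with" : NP/S
      [2,3] "built" : S
  [3,5] NP   <
    [3,4] "which" : PP
    [4,5] "ate" : NP\PP

[0,1] (S/NP)/NP  lex  "gave"
[1,2] NP/S  lex  "with"
[2,3] S  lex  "built"
[1,3] NP  >  k=2
[0,3] S/NP  >  k=1
[3,4] PP  lex  "which"
[4,5] NP\PP  lex  "ate"
[3,5] NP  <  k=4
[0,5] S  >  k=3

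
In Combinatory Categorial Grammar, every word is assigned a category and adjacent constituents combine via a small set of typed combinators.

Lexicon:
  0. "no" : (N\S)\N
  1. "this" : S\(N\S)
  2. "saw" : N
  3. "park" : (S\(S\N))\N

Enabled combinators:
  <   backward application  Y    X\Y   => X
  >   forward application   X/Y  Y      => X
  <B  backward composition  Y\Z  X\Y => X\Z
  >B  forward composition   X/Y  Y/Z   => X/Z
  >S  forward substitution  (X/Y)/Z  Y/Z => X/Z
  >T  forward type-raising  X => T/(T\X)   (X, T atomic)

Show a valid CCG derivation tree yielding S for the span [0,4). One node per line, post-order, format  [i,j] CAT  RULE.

[0,4] S   <
  [0,2] S\N   <B
    [0,1] "no" : (N\S)\N
    [1,2] "this" : S\(N\S)
  [2,4] S\(S\N)   <
    [2,3] "saw" : N
    [3,4] "park" : (S\(S\N))\N

[0,1] (N\S)\N  lex  "no"
[1,2] S\(N\S)  lex  "this"
[0,2] S\N  <B  k=1
[2,3] N  lex  "saw"
[3,4] (S\(S\N))\N  lex  "park"
[2,4] S\(S\N)  <  k=3
[0,4] S  <  k=2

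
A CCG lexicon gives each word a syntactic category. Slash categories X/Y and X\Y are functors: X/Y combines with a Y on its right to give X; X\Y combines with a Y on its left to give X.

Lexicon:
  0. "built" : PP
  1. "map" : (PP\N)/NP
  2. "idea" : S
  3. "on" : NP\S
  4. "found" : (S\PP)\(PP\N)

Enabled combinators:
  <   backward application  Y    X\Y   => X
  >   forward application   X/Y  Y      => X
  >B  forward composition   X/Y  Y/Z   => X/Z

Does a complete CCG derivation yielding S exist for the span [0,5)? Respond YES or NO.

[0,5] S   <
  [0,1] "built" : PP
  [1,5] S\PP   <
    [1,4] PP\N   >
      [1,2] "map" : (PP\N)/NP
      [2,4] NP   <
        [2,3] "idea" : S
        [3,4] "on" : NP\S
    [4,5] "found" : (S\PP)\(PP\N)

YES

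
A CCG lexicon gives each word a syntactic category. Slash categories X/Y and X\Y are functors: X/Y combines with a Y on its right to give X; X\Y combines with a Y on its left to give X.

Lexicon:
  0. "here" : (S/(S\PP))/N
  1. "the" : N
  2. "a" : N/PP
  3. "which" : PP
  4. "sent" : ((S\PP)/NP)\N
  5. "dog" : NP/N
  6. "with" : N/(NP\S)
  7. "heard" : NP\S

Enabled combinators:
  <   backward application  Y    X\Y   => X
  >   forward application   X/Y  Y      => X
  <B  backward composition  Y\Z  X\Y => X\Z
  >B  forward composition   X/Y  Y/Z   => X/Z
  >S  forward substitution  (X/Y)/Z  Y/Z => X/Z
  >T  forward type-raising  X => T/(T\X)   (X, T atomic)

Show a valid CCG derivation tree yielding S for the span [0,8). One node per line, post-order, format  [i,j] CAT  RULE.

[0,8] S   >
  [0,2] S/(S\PP)   >
    [0,1] "here" : (S/(S\PP))/N
    [1,2] "the" : N
  [2,8] S\PP   >
    [2,5] (S\PP)/NP   <
      [2,4] N   >
        [2,3] "a" : N/PP
        [3,4] "which" : PP
      [4,5] "sent" : ((S\PP)/NP)\N
    [5,8] NP   >
      [5,6] "dog" : NP/N
      [6,8] N   >
        [6,7] "with" : N/(NP\S)
        [7,8] "heard" : NP\S

[0,1] (S/(S\PP))/N  lex  "here"
[1,2] N  lex  "the"
[0,2] S/(S\PP)  >  k=1
[2,3] N/PP  lex  "a"
[3,4] PP  lex  "which"
[2,4] N  >  k=3
[4,5] ((S\PP)/NP)\N  lex  "sent"
[2,5] (S\PP)/NP  <  k=4
[5,6] NP/N  lex  "dog"
[6,7] N/(NP\S)  lex  "with"
[7,8] NP\S  lex  "heard"
[6,8] N  >  k=7
[5,8] NP  >  k=6
[2,8] S\PP  >  k=5
[0,8] S  >  k=2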